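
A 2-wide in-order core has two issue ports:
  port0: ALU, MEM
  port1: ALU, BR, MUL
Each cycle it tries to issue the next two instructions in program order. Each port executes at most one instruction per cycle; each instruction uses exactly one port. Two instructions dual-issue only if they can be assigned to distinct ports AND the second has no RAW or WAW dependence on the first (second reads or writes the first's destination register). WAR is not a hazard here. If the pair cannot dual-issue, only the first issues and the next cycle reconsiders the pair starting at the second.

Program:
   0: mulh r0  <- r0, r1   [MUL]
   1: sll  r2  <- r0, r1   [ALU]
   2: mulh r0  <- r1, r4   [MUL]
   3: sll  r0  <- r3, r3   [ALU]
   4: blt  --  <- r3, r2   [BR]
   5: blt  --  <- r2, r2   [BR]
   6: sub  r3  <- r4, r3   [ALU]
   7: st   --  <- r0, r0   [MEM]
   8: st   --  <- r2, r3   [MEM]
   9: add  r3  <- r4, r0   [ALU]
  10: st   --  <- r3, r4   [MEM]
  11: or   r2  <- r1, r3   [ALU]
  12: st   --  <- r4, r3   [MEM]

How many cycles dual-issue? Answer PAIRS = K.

c0: i0 mulh  RAW r0
c1: i1,i2 sll mulh  pair
c2: i3,i4 sll blt  pair
c3: i5,i6 blt sub  pair
c4: i7 st  no-port MEM/MEM
c5: i8,i9 st add  pair
c6: i10,i11 st or  pair
c7: i12 st  tail

PAIRS = 5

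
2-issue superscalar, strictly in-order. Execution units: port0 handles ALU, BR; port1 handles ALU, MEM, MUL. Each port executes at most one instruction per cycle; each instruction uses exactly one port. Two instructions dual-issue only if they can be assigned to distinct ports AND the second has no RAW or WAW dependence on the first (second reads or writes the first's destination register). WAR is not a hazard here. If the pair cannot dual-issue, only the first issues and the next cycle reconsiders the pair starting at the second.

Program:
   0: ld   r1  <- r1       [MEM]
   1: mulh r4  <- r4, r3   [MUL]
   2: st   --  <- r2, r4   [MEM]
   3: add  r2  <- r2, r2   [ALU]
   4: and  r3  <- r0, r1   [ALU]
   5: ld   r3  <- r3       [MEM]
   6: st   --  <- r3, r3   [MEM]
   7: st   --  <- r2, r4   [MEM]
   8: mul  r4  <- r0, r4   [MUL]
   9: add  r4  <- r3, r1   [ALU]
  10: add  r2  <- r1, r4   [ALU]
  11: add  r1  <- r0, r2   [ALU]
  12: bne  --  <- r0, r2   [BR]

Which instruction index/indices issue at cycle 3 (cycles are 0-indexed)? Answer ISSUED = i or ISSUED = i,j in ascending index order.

ISSUED = 4

t=0 i0:ld ; no-port MEM/MUL
t=1 i1:mulh ; no-port MUL/MEM
t=2 i2/i3:st/add ; 2-wide
t=3 i4:and ; RAW+WAW r3
t=4 i5:ld ; no-port MEM/MEM
t=5 i6:st ; no-port MEM/MEM
t=6 i7:st ; no-port MEM/MUL
t=7 i8:mul ; WAW r4
t=8 i9:add ; RAW r4
t=9 i10:add ; RAW r2
t=10 i11/i12:add/bne ; 2-wide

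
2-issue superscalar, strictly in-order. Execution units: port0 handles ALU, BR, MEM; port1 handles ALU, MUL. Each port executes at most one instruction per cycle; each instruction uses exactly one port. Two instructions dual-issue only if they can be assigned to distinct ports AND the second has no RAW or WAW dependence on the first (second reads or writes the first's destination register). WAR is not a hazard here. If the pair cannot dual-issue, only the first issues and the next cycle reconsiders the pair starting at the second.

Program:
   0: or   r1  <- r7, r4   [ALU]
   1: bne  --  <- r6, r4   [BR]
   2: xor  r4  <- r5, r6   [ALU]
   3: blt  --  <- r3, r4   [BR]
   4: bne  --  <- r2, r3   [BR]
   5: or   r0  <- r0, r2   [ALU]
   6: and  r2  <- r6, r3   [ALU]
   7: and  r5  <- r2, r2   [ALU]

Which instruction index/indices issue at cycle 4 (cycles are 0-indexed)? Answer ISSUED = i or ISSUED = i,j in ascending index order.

ISSUED = 6

  cy0 -> i0,i1 (or;bne) dual
  cy1 -> i2 (xor) RAW r4
  cy2 -> i3 (blt) no-port BR/BR
  cy3 -> i4,i5 (bne;or) dual
  cy4 -> i6 (and) RAW r2
  cy5 -> i7 (and) tail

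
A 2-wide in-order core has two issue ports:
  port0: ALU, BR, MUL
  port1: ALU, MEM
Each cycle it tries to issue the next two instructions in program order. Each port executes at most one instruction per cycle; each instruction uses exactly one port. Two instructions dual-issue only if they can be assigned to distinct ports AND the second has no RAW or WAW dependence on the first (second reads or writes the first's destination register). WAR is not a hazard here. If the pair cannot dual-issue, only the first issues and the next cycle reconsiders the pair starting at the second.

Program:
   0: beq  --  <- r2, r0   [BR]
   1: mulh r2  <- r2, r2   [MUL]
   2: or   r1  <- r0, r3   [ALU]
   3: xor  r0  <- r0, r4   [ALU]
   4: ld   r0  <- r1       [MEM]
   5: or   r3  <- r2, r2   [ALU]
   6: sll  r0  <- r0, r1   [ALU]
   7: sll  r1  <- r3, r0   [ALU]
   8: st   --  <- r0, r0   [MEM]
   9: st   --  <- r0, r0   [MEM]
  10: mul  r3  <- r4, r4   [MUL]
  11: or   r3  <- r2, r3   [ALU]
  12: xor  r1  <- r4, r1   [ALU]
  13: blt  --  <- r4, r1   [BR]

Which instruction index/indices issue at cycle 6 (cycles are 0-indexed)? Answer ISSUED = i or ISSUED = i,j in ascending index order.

ISSUED = 9,10

c0: i0 beq  no-port BR/MUL
c1: i1&i2 mulh/or  2-wide
c2: i3 xor  WAW r0
c3: i4&i5 ld/or  2-wide
c4: i6 sll  RAW r0
c5: i7&i8 sll/st  2-wide
c6: i9&i10 st/mul  2-wide
c7: i11&i12 or/xor  2-wide
c8: i13 blt  tail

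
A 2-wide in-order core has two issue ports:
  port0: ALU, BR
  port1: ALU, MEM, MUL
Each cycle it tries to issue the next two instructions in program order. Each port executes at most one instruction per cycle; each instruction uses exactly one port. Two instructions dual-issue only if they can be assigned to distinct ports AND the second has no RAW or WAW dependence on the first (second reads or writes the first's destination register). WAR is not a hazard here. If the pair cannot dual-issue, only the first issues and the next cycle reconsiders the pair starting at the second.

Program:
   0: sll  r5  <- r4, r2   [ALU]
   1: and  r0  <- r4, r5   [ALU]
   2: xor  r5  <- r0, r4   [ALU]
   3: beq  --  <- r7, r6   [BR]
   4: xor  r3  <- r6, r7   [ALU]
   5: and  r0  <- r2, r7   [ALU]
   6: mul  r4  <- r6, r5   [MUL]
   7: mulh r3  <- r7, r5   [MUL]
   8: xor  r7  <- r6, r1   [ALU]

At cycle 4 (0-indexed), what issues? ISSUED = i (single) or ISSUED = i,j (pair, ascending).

c0: i0 sll.ALU  RAW r5
c1: i1 and.ALU  RAW r0
c2: i2&i3 xor.ALU beq.BR  2-wide
c3: i4&i5 xor.ALU and.ALU  2-wide
c4: i6 mul.MUL  no-port MUL/MUL
c5: i7&i8 mulh.MUL xor.ALU  2-wide

ISSUED = 6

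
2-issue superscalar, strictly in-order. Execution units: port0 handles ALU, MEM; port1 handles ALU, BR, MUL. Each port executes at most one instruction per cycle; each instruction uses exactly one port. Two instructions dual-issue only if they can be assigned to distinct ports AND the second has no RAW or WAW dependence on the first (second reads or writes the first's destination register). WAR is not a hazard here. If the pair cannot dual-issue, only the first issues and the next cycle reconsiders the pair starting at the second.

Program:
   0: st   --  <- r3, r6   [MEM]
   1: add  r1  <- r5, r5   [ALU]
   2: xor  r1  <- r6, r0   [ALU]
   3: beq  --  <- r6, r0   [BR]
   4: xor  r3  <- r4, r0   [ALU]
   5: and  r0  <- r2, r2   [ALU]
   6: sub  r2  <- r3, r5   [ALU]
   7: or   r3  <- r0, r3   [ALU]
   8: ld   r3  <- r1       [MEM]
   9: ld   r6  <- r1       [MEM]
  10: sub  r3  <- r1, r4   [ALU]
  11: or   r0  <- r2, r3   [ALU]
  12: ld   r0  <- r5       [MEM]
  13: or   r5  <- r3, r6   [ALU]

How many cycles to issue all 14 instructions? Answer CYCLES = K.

[0] i0/i1  st.MEM/add.ALU  -- 2-wide
[1] i2/i3  xor.ALU/beq.BR  -- 2-wide
[2] i4/i5  xor.ALU/and.ALU  -- 2-wide
[3] i6/i7  sub.ALU/or.ALU  -- 2-wide
[4] i8  ld.MEM  -- no-port MEM/MEM
[5] i9/i10  ld.MEM/sub.ALU  -- 2-wide
[6] i11  or.ALU  -- WAW r0
[7] i12/i13  ld.MEM/or.ALU  -- 2-wide

CYCLES = 8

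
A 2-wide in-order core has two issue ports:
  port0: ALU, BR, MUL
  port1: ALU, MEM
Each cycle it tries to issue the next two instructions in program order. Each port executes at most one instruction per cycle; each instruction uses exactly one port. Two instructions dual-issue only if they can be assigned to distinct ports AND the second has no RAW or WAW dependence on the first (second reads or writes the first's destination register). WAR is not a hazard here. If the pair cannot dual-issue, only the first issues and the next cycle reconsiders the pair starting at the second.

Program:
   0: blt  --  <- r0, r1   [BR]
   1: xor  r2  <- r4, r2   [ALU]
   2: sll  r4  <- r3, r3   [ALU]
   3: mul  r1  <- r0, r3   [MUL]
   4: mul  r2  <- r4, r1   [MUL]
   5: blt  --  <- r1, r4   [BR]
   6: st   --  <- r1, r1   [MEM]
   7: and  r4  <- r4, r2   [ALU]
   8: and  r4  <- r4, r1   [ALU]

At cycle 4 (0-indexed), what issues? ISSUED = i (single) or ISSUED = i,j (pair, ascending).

ISSUED = 7

  cy0 -> i0&i1 (blt xor) 2-wide
  cy1 -> i2&i3 (sll mul) 2-wide
  cy2 -> i4 (mul) no-port MUL/BR
  cy3 -> i5&i6 (blt st) 2-wide
  cy4 -> i7 (and) RAW+WAW r4
  cy5 -> i8 (and) tail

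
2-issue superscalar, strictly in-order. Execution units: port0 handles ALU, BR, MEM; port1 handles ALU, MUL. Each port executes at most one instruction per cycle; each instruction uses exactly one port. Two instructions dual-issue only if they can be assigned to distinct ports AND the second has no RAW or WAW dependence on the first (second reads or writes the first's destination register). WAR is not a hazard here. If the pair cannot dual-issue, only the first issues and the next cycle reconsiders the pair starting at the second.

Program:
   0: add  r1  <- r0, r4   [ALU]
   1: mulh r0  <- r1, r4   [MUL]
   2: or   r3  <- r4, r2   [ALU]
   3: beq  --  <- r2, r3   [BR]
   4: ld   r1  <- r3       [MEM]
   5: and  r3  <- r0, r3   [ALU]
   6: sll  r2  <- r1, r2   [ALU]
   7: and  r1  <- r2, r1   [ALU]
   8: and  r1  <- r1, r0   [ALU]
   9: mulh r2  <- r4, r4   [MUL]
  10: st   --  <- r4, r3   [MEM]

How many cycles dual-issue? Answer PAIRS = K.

PAIRS = 3

0. add.ALU @i0  | RAW r1
1. mulh.MUL/or.ALU @i1/i2  | pair
2. beq.BR @i3  | no-port BR/MEM
3. ld.MEM/and.ALU @i4/i5  | pair
4. sll.ALU @i6  | RAW r2
5. and.ALU @i7  | RAW+WAW r1
6. and.ALU/mulh.MUL @i8/i9  | pair
7. st.MEM @i10  | tail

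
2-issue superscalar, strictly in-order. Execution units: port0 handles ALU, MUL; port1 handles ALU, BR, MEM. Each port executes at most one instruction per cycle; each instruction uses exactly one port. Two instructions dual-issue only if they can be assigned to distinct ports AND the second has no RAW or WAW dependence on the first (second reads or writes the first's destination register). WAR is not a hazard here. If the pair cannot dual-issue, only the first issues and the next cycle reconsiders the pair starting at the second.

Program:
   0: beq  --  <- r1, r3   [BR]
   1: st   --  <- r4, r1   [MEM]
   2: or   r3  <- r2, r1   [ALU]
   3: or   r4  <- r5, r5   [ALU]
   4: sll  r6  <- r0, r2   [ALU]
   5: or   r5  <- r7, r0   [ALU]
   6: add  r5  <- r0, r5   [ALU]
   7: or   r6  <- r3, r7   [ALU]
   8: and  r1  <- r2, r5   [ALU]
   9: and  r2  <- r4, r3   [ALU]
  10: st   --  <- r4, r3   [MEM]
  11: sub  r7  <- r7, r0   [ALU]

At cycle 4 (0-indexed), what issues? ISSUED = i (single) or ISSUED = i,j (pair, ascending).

ISSUED = 6,7

#0 head=0: beq i0 no-port BR/MEM
#1 head=1: st;or i1/i2 pair
#2 head=3: or;sll i3/i4 pair
#3 head=5: or i5 RAW+WAW r5
#4 head=6: add;or i6/i7 pair
#5 head=8: and;and i8/i9 pair
#6 head=10: st;sub i10/i11 pair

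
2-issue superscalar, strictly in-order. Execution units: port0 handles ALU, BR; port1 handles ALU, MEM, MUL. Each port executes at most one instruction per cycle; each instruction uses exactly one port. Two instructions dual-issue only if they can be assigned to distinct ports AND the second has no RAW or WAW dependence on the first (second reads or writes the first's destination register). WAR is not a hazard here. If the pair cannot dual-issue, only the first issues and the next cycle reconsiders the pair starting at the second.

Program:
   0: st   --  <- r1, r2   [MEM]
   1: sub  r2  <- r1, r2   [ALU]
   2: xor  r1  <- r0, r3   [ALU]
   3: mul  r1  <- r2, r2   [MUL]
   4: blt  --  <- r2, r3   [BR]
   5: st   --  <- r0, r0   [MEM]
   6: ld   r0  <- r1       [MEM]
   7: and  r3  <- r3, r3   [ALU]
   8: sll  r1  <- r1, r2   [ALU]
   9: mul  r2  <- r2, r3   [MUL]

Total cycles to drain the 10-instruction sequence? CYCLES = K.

t=0 i0&i1:st/sub ; 2-wide
t=1 i2:xor ; WAW r1
t=2 i3&i4:mul/blt ; 2-wide
t=3 i5:st ; no-port MEM/MEM
t=4 i6&i7:ld/and ; 2-wide
t=5 i8&i9:sll/mul ; 2-wide

CYCLES = 6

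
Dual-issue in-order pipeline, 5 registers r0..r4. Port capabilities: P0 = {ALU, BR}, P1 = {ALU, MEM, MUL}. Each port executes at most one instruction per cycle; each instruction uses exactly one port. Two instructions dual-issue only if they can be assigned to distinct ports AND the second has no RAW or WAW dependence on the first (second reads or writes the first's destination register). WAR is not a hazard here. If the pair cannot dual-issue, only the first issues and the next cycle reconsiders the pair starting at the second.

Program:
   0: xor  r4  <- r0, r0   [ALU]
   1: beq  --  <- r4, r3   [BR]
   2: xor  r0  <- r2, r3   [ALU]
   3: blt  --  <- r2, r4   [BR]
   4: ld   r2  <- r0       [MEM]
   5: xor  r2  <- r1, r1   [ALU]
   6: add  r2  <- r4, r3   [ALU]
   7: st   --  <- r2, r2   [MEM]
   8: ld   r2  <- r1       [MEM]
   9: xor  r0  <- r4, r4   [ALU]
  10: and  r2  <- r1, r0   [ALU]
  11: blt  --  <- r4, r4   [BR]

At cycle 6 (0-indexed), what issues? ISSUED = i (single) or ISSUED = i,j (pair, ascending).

ISSUED = 8,9

t=0 i0:xor ; RAW r4
t=1 i1+i2:beq/xor ; dual
t=2 i3+i4:blt/ld ; dual
t=3 i5:xor ; WAW r2
t=4 i6:add ; RAW r2
t=5 i7:st ; no-port MEM/MEM
t=6 i8+i9:ld/xor ; dual
t=7 i10+i11:and/blt ; dual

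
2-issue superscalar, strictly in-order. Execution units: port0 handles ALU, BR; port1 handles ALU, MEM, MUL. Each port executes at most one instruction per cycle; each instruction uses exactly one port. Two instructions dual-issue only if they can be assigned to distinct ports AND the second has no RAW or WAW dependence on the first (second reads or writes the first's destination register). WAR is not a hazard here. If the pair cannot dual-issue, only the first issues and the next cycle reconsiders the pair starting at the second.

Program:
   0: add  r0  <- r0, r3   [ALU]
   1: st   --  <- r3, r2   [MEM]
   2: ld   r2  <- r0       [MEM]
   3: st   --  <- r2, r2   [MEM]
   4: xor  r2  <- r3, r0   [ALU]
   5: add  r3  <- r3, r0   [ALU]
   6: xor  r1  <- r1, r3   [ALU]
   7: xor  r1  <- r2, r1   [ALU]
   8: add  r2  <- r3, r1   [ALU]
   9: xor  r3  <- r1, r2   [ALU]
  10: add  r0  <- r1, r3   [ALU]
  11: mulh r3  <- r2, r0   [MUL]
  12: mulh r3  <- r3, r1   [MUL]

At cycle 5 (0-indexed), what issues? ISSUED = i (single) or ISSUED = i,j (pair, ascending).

0. add;st @i0,i1  | 2-wide
1. ld @i2  | no-port MEM/MEM
2. st;xor @i3,i4  | 2-wide
3. add @i5  | RAW r3
4. xor @i6  | RAW+WAW r1
5. xor @i7  | RAW r1
6. add @i8  | RAW r2
7. xor @i9  | RAW r3
8. add @i10  | RAW r0
9. mulh @i11  | no-port MUL/MUL
10. mulh @i12  | tail

ISSUED = 7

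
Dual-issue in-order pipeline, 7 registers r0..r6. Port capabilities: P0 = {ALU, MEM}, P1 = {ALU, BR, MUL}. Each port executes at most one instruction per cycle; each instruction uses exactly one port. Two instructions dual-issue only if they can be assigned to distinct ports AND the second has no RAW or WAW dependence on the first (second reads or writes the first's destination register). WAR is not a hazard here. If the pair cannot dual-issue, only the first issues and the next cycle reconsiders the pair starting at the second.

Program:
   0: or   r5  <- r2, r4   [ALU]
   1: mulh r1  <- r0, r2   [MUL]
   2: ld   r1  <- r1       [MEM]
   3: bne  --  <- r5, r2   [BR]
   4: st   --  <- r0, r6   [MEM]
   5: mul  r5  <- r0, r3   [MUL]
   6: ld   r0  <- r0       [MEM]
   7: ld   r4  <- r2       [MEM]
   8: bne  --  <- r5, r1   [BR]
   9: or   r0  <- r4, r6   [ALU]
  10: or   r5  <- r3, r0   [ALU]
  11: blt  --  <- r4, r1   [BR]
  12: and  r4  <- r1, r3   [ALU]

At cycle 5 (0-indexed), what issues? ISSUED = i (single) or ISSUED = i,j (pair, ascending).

ISSUED = 9

c0: i0+i1 or;mulh  dual
c1: i2+i3 ld;bne  dual
c2: i4+i5 st;mul  dual
c3: i6 ld  no-port MEM/MEM
c4: i7+i8 ld;bne  dual
c5: i9 or  RAW r0
c6: i10+i11 or;blt  dual
c7: i12 and  tail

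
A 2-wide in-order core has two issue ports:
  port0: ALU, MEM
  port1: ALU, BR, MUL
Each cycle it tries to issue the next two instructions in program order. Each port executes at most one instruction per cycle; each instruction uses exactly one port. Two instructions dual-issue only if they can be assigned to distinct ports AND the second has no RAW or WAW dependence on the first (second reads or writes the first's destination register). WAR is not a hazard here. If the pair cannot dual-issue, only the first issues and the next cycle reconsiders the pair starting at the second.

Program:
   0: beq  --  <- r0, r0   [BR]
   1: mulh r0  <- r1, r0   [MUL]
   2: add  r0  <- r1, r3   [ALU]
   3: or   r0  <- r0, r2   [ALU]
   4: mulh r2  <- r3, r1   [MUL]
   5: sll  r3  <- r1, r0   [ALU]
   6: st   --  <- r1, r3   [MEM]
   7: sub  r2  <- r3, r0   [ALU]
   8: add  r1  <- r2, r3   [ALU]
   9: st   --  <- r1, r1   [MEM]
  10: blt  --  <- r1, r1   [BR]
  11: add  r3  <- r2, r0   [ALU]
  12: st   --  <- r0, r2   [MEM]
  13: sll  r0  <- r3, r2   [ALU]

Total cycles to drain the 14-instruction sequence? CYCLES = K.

CYCLES = 10

c0: i0 beq.BR  no-port BR/MUL
c1: i1 mulh.MUL  WAW r0
c2: i2 add.ALU  RAW+WAW r0
c3: i3+i4 or.ALU mulh.MUL  2-wide
c4: i5 sll.ALU  RAW r3
c5: i6+i7 st.MEM sub.ALU  2-wide
c6: i8 add.ALU  RAW r1
c7: i9+i10 st.MEM blt.BR  2-wide
c8: i11+i12 add.ALU st.MEM  2-wide
c9: i13 sll.ALU  tail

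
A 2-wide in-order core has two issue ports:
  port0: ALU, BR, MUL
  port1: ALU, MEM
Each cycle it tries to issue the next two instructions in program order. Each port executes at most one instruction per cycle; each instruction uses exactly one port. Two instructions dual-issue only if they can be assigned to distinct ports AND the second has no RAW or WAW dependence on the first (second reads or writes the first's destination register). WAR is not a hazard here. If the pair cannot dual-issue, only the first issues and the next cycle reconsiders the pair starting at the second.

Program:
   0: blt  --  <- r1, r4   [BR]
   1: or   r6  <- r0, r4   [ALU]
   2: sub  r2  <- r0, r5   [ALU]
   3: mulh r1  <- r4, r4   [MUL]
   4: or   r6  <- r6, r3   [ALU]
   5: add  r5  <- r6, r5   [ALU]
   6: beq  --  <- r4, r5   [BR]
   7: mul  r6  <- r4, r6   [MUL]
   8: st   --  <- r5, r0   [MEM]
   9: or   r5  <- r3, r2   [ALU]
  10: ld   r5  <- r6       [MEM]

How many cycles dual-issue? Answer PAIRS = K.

PAIRS = 3

[0] i0&i1  blt.BR or.ALU  -- 2-wide
[1] i2&i3  sub.ALU mulh.MUL  -- 2-wide
[2] i4  or.ALU  -- RAW r6
[3] i5  add.ALU  -- RAW r5
[4] i6  beq.BR  -- no-port BR/MUL
[5] i7&i8  mul.MUL st.MEM  -- 2-wide
[6] i9  or.ALU  -- WAW r5
[7] i10  ld.MEM  -- tail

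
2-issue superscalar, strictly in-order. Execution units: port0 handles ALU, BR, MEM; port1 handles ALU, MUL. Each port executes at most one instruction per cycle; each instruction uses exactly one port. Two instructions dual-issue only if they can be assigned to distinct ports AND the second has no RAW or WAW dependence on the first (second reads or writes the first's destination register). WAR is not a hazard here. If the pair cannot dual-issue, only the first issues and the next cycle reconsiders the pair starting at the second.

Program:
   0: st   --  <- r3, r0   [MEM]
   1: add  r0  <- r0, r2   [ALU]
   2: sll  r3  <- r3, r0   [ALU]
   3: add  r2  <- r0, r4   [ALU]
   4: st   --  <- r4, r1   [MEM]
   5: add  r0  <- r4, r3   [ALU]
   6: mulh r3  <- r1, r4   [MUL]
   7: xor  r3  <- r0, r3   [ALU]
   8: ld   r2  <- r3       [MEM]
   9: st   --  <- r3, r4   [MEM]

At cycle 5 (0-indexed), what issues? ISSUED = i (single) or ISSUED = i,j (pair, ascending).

0. st;add @i0,i1  | dual
1. sll;add @i2,i3  | dual
2. st;add @i4,i5  | dual
3. mulh @i6  | RAW+WAW r3
4. xor @i7  | RAW r3
5. ld @i8  | no-port MEM/MEM
6. st @i9  | tail

ISSUED = 8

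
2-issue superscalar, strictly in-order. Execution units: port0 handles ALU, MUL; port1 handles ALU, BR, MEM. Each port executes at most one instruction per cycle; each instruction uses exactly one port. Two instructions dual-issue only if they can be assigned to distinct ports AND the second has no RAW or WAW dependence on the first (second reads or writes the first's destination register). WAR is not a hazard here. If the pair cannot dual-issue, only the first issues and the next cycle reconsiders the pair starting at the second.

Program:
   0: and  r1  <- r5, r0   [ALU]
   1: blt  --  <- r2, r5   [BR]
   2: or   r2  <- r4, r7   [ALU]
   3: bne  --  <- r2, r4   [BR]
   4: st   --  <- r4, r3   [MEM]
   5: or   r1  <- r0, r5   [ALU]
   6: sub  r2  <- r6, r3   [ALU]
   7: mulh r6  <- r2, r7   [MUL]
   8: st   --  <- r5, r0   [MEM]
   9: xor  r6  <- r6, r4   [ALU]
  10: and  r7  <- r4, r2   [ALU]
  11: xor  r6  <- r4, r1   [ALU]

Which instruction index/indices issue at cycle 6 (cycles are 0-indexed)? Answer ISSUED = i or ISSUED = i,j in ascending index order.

  cy0 -> i0+i1 (and+blt) pair
  cy1 -> i2 (or) RAW r2
  cy2 -> i3 (bne) no-port BR/MEM
  cy3 -> i4+i5 (st+or) pair
  cy4 -> i6 (sub) RAW r2
  cy5 -> i7+i8 (mulh+st) pair
  cy6 -> i9+i10 (xor+and) pair
  cy7 -> i11 (xor) tail

ISSUED = 9,10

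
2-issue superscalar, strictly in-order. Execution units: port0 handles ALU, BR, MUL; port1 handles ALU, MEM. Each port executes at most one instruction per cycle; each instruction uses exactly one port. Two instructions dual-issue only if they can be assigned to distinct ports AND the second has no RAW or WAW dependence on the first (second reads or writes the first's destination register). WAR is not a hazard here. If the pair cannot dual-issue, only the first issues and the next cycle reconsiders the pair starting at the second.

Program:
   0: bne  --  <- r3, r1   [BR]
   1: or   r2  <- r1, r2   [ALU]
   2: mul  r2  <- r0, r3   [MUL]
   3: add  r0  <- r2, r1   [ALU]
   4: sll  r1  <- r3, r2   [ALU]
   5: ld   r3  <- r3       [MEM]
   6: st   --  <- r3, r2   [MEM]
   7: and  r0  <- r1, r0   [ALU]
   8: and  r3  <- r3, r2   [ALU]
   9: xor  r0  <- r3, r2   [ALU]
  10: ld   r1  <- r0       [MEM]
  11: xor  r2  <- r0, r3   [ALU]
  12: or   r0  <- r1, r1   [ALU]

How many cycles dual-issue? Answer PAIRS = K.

#0 head=0: bne/or i0/i1 dual
#1 head=2: mul i2 RAW r2
#2 head=3: add/sll i3/i4 dual
#3 head=5: ld i5 no-port MEM/MEM
#4 head=6: st/and i6/i7 dual
#5 head=8: and i8 RAW r3
#6 head=9: xor i9 RAW r0
#7 head=10: ld/xor i10/i11 dual
#8 head=12: or i12 tail

PAIRS = 4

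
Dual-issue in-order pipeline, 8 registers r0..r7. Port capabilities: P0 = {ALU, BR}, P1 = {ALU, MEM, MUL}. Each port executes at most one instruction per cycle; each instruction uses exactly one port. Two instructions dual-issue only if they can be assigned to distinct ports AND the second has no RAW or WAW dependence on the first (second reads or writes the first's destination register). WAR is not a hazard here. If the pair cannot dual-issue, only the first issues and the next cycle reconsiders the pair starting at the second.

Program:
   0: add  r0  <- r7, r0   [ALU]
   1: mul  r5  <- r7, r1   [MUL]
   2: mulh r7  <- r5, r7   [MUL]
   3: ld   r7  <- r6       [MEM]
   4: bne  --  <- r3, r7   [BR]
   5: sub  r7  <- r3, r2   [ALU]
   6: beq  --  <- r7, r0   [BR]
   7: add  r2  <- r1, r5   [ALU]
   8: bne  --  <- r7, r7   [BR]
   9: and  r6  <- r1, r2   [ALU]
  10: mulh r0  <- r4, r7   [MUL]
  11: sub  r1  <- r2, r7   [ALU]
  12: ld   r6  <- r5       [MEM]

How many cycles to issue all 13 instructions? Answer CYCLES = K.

CYCLES = 8

t=0 i0&i1:add.ALU mul.MUL ; dual
t=1 i2:mulh.MUL ; no-port MUL/MEM
t=2 i3:ld.MEM ; RAW r7
t=3 i4&i5:bne.BR sub.ALU ; dual
t=4 i6&i7:beq.BR add.ALU ; dual
t=5 i8&i9:bne.BR and.ALU ; dual
t=6 i10&i11:mulh.MUL sub.ALU ; dual
t=7 i12:ld.MEM ; tail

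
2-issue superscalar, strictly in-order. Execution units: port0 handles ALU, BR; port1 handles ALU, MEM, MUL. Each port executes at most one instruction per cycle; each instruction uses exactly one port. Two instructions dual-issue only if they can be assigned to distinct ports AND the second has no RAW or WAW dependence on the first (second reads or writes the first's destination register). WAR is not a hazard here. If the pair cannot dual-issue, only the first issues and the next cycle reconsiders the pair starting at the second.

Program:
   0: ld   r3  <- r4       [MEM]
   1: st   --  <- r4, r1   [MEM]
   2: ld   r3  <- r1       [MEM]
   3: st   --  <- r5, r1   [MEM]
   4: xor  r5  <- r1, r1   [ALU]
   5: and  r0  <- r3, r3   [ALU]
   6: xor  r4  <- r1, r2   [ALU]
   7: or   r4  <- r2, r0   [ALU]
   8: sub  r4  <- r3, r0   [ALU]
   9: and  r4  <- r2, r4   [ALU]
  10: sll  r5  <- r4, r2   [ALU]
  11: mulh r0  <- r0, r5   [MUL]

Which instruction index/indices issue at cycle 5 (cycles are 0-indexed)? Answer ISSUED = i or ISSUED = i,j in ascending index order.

c0: i0 ld  no-port MEM/MEM
c1: i1 st  no-port MEM/MEM
c2: i2 ld  no-port MEM/MEM
c3: i3/i4 st xor  2-wide
c4: i5/i6 and xor  2-wide
c5: i7 or  WAW r4
c6: i8 sub  RAW+WAW r4
c7: i9 and  RAW r4
c8: i10 sll  RAW r5
c9: i11 mulh  tail

ISSUED = 7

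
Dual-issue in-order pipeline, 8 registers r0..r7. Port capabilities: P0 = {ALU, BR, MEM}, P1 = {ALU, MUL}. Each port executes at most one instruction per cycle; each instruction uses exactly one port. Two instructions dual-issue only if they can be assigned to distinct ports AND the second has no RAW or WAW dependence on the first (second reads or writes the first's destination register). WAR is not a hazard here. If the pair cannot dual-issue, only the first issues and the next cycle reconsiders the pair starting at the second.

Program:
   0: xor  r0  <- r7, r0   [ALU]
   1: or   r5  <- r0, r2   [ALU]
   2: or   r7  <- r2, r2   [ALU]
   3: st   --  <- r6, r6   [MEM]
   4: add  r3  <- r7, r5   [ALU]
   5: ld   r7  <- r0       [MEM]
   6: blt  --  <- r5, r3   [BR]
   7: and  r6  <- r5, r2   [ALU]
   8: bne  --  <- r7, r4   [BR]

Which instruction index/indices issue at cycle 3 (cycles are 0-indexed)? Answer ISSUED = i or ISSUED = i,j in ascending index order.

ISSUED = 5

c0: i0 xor  RAW r0
c1: i1&i2 or+or  2-wide
c2: i3&i4 st+add  2-wide
c3: i5 ld  no-port MEM/BR
c4: i6&i7 blt+and  2-wide
c5: i8 bne  tail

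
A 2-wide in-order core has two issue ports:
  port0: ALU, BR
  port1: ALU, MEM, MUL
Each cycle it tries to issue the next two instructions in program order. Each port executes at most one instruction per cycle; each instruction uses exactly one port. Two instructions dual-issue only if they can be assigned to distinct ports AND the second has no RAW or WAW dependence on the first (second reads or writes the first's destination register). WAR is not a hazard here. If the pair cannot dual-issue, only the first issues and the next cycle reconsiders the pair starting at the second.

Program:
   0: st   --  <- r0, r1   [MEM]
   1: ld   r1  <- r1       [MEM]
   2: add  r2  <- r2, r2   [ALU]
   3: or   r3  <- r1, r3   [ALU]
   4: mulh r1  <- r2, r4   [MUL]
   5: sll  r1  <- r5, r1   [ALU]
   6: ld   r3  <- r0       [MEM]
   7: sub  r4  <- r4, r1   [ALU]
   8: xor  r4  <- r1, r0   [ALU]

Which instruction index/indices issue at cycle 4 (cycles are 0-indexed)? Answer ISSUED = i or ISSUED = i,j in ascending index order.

ISSUED = 7

[0] i0  st  -- no-port MEM/MEM
[1] i1+i2  ld add  -- 2-wide
[2] i3+i4  or mulh  -- 2-wide
[3] i5+i6  sll ld  -- 2-wide
[4] i7  sub  -- WAW r4
[5] i8  xor  -- tail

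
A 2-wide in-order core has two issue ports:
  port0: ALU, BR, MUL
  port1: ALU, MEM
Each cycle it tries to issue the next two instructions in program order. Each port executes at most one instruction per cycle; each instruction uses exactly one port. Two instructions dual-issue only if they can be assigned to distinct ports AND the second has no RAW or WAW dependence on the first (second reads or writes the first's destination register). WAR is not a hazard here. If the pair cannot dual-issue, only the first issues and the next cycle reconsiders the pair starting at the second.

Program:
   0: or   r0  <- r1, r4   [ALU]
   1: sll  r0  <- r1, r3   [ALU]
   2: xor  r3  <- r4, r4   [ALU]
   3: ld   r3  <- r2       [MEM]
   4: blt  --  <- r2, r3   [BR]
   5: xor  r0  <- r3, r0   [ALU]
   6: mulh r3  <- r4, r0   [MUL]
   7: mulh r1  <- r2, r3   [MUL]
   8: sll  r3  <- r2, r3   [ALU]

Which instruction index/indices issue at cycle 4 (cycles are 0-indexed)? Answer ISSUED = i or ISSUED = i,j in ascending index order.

0. or @i0  | WAW r0
1. sll xor @i1,i2  | 2-wide
2. ld @i3  | RAW r3
3. blt xor @i4,i5  | 2-wide
4. mulh @i6  | no-port MUL/MUL
5. mulh sll @i7,i8  | 2-wide

ISSUED = 6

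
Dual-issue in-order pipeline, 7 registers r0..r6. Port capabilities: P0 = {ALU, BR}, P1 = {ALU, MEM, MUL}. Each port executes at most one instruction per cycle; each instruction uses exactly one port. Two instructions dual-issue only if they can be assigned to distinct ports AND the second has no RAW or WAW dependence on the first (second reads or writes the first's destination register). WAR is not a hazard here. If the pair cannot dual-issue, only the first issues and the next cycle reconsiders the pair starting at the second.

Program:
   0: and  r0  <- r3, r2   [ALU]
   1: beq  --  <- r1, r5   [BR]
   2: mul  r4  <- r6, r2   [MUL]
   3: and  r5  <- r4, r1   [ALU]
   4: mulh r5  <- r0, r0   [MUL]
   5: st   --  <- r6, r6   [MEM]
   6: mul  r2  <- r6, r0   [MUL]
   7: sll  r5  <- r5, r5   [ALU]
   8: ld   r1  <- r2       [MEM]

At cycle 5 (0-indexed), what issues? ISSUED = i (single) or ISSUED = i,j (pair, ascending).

  cy0 -> i0,i1 (and;beq) pair
  cy1 -> i2 (mul) RAW r4
  cy2 -> i3 (and) WAW r5
  cy3 -> i4 (mulh) no-port MUL/MEM
  cy4 -> i5 (st) no-port MEM/MUL
  cy5 -> i6,i7 (mul;sll) pair
  cy6 -> i8 (ld) tail

ISSUED = 6,7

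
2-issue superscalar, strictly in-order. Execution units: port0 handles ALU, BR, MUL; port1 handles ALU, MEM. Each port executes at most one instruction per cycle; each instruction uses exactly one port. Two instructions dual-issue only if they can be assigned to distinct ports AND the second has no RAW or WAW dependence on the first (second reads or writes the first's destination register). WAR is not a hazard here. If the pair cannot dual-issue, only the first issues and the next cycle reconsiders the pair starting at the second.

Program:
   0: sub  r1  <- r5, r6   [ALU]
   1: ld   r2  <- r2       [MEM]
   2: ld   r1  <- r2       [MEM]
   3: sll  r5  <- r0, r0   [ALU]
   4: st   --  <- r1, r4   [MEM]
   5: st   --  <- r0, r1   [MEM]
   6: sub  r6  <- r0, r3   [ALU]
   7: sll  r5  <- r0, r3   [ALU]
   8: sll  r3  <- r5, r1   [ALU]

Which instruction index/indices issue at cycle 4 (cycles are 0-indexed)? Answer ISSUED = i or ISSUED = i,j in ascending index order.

[0] i0/i1  sub/ld  -- pair
[1] i2/i3  ld/sll  -- pair
[2] i4  st  -- no-port MEM/MEM
[3] i5/i6  st/sub  -- pair
[4] i7  sll  -- RAW r5
[5] i8  sll  -- tail

ISSUED = 7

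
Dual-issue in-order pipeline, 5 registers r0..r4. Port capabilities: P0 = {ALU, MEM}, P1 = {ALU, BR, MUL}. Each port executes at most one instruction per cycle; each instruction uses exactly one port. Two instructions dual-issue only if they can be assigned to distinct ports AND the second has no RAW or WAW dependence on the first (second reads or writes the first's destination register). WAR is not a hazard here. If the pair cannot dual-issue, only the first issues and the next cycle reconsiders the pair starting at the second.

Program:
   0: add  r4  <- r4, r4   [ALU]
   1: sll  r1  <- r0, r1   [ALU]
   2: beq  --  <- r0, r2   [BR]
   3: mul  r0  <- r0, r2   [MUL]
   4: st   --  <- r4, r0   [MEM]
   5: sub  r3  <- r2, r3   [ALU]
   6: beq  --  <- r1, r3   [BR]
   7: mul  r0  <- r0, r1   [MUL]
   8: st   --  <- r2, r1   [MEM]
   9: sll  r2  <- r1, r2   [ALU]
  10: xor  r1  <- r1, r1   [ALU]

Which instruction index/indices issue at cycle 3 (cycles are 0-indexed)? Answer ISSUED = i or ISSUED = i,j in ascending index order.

[0] i0+i1  add;sll  -- dual
[1] i2  beq  -- no-port BR/MUL
[2] i3  mul  -- RAW r0
[3] i4+i5  st;sub  -- dual
[4] i6  beq  -- no-port BR/MUL
[5] i7+i8  mul;st  -- dual
[6] i9+i10  sll;xor  -- dual

ISSUED = 4,5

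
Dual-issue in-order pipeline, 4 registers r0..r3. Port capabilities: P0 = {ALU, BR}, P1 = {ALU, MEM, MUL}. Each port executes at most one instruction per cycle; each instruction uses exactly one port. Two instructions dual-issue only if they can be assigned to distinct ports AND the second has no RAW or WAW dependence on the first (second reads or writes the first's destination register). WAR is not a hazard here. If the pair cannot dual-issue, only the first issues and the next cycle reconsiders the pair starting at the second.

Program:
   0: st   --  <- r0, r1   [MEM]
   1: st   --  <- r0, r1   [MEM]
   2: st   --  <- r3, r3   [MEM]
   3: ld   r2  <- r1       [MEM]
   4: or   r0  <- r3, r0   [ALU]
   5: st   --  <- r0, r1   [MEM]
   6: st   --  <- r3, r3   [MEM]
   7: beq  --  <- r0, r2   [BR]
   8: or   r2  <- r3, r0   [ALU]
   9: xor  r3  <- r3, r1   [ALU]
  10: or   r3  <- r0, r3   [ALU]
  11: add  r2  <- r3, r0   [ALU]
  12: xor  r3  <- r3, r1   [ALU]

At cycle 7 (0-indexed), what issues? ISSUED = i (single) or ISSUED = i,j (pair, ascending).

ISSUED = 10

c0: i0 st.MEM  no-port MEM/MEM
c1: i1 st.MEM  no-port MEM/MEM
c2: i2 st.MEM  no-port MEM/MEM
c3: i3,i4 ld.MEM/or.ALU  dual
c4: i5 st.MEM  no-port MEM/MEM
c5: i6,i7 st.MEM/beq.BR  dual
c6: i8,i9 or.ALU/xor.ALU  dual
c7: i10 or.ALU  RAW r3
c8: i11,i12 add.ALU/xor.ALU  dual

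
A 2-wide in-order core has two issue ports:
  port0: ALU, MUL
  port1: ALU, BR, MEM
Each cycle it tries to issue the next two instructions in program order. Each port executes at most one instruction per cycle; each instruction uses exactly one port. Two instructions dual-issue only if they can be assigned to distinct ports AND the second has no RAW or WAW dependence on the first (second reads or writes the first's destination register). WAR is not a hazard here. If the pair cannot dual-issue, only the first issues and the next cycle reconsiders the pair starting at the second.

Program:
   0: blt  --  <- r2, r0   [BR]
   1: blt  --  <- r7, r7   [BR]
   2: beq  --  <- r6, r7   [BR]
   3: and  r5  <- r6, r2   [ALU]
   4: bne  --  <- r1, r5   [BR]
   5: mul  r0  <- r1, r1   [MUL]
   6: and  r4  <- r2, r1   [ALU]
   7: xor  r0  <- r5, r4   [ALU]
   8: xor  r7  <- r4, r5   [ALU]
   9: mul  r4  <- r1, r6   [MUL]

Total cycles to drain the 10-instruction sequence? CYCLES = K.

t=0 i0:blt.BR ; no-port BR/BR
t=1 i1:blt.BR ; no-port BR/BR
t=2 i2&i3:beq.BR/and.ALU ; pair
t=3 i4&i5:bne.BR/mul.MUL ; pair
t=4 i6:and.ALU ; RAW r4
t=5 i7&i8:xor.ALU/xor.ALU ; pair
t=6 i9:mul.MUL ; tail

CYCLES = 7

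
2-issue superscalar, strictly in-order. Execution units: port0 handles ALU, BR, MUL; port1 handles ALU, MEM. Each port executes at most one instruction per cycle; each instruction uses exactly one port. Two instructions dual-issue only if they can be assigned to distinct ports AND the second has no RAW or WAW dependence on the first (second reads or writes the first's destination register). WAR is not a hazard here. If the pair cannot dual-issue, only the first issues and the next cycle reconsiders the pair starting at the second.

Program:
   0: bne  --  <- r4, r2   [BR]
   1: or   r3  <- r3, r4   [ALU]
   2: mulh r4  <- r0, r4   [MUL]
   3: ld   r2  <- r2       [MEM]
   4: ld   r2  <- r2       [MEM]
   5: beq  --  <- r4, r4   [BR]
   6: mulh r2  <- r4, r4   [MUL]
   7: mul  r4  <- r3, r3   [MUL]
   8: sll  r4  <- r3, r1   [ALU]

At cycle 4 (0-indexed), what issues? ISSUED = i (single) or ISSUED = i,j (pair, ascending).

ISSUED = 7

  cy0 -> i0+i1 (bne+or) pair
  cy1 -> i2+i3 (mulh+ld) pair
  cy2 -> i4+i5 (ld+beq) pair
  cy3 -> i6 (mulh) no-port MUL/MUL
  cy4 -> i7 (mul) WAW r4
  cy5 -> i8 (sll) tail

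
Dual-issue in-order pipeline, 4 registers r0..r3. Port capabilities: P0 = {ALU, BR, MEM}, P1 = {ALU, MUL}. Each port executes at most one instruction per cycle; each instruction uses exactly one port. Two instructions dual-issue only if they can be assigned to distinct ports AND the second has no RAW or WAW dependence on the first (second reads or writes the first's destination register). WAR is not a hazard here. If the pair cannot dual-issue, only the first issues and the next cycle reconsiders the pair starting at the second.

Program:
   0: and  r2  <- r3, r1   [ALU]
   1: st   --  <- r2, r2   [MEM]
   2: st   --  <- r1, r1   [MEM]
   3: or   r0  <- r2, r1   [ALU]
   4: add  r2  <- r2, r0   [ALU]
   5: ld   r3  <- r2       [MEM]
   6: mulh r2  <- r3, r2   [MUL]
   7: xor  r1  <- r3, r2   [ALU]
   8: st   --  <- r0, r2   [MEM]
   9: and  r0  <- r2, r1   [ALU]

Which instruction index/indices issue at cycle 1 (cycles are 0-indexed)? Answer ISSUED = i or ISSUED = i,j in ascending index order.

#0 head=0: and i0 RAW r2
#1 head=1: st i1 no-port MEM/MEM
#2 head=2: st/or i2,i3 dual
#3 head=4: add i4 RAW r2
#4 head=5: ld i5 RAW r3
#5 head=6: mulh i6 RAW r2
#6 head=7: xor/st i7,i8 dual
#7 head=9: and i9 tail

ISSUED = 1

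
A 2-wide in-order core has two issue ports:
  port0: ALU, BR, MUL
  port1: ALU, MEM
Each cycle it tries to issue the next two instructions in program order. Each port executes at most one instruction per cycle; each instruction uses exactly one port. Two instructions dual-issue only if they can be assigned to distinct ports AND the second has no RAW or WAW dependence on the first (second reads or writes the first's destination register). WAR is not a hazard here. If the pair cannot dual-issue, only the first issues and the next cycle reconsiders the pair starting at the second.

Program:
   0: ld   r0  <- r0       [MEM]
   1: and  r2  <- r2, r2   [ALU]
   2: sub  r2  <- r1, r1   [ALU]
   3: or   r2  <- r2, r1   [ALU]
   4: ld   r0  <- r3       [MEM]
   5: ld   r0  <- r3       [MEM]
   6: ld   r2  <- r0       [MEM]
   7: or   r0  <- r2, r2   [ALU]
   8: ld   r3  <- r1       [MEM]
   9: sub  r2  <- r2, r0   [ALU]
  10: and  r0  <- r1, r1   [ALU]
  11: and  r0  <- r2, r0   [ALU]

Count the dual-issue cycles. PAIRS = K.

PAIRS = 4

t=0 i0&i1:ld.MEM;and.ALU ; dual
t=1 i2:sub.ALU ; RAW+WAW r2
t=2 i3&i4:or.ALU;ld.MEM ; dual
t=3 i5:ld.MEM ; no-port MEM/MEM
t=4 i6:ld.MEM ; RAW r2
t=5 i7&i8:or.ALU;ld.MEM ; dual
t=6 i9&i10:sub.ALU;and.ALU ; dual
t=7 i11:and.ALU ; tail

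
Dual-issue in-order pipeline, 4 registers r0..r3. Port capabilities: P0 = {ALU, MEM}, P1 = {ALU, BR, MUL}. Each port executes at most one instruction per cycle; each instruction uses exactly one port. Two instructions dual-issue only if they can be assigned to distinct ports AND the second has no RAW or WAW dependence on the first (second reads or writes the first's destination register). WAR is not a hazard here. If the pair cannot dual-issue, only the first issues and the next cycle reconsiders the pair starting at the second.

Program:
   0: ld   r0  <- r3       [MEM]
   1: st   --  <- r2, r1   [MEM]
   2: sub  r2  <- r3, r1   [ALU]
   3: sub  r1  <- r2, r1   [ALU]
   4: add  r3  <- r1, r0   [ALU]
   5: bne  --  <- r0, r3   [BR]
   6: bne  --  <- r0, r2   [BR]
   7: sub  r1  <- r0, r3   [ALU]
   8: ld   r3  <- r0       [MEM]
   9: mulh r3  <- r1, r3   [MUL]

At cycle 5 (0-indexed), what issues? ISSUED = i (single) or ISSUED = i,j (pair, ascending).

ISSUED = 6,7

  cy0 -> i0 (ld.MEM) no-port MEM/MEM
  cy1 -> i1&i2 (st.MEM/sub.ALU) dual
  cy2 -> i3 (sub.ALU) RAW r1
  cy3 -> i4 (add.ALU) RAW r3
  cy4 -> i5 (bne.BR) no-port BR/BR
  cy5 -> i6&i7 (bne.BR/sub.ALU) dual
  cy6 -> i8 (ld.MEM) RAW+WAW r3
  cy7 -> i9 (mulh.MUL) tail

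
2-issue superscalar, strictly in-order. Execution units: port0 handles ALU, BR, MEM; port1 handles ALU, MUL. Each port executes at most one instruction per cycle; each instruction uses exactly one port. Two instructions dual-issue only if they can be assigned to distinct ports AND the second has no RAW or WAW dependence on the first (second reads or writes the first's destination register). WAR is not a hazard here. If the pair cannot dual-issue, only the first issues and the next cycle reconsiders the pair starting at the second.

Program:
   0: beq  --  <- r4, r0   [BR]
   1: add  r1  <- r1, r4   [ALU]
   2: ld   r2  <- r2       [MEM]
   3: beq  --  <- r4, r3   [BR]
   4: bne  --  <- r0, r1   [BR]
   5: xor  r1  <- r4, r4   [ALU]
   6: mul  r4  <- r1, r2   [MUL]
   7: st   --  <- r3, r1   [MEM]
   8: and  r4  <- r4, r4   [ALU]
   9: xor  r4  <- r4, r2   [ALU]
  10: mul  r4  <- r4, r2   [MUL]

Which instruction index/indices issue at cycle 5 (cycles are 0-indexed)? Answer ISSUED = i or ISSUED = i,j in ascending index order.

#0 head=0: beq add i0&i1 2-wide
#1 head=2: ld i2 no-port MEM/BR
#2 head=3: beq i3 no-port BR/BR
#3 head=4: bne xor i4&i5 2-wide
#4 head=6: mul st i6&i7 2-wide
#5 head=8: and i8 RAW+WAW r4
#6 head=9: xor i9 RAW+WAW r4
#7 head=10: mul i10 tail

ISSUED = 8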